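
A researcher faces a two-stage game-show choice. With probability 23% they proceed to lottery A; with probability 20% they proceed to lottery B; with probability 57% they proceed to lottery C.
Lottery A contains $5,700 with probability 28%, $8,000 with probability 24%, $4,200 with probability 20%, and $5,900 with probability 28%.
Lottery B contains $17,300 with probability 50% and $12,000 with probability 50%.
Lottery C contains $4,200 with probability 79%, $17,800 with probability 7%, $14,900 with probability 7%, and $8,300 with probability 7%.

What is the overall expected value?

$7,839

EV(A) = 0.28 × 5700 + 0.24 × 8000 + 0.2 × 4200 + 0.28 × 5900 = 1596 + 1920 + 840 + 1652 = 6008
EV(B) = 0.5 × 17300 + 0.5 × 12000 = 8650 + 6000 = 14650
EV(C) = 0.79 × 4200 + 0.07 × 17800 + 0.07 × 14900 + 0.07 × 8300 = 3318 + 1246 + 1043 + 581 = 6188
Overall = 0.23 × 6008 + 0.2 × 14650 + 0.57 × 6188 = 1381.84 + 2930 + 3527.16 = 7839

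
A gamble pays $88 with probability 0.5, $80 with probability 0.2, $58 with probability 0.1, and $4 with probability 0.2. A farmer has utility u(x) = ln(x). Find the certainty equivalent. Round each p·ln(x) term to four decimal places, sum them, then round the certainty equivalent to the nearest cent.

E[u] = 0.5·ln(88) + 0.2·ln(80) + 0.1·ln(58) + 0.2·ln(4) = 2.2387 + 0.8764 + 0.4060 + 0.2773 = 3.7984
CE = e^3.7984 ≈ 44.63

$44.63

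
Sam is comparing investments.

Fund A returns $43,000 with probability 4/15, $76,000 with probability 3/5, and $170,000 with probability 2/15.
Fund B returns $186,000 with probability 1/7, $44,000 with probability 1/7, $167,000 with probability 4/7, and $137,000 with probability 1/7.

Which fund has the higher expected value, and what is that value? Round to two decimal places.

Fund A = 4/15 × 43000 + 3/5 × 76000 + 2/15 × 170000 = 11466.6667 + 45600 + 22666.6667 = 79733.3333
Fund B = 1/7 × 186000 + 1/7 × 44000 + 4/7 × 167000 + 1/7 × 137000 = 26571.4286 + 6285.7143 + 95428.5714 + 19571.4286 = 147857.1429

Fund B ($147,857.14)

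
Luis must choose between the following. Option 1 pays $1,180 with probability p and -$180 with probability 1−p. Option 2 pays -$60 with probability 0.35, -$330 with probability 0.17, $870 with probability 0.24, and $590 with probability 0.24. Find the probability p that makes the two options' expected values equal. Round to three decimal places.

EV(Option 2) = 0.35 × (-60) + 0.17 × (-330) + 0.24 × 870 + 0.24 × 590 = -21 − 56.1 + 208.8 + 141.6 = 273.3
p·1180 + (1−p)·(-180) = 273.3
1360p − 180 = 273.3
p = (273.3 + 180) / 1360

p = 0.333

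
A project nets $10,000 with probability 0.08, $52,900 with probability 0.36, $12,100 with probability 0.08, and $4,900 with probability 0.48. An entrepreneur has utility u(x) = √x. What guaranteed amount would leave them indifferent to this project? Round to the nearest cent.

E[u] = 0.08·√10000 + 0.36·√52900 + 0.08·√12100 + 0.48·√4900 = 0.08·100 + 0.36·230 + 0.08·110 + 0.48·70 = 133.2
CE = (133.2)² = 17742.24

$17,742.24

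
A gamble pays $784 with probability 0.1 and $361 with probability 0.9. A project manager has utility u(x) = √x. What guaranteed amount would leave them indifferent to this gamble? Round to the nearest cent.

$396.01

E[u] = 0.1·√784 + 0.9·√361 = 0.1·28 + 0.9·19 = 19.9
CE = (19.9)² = 396.01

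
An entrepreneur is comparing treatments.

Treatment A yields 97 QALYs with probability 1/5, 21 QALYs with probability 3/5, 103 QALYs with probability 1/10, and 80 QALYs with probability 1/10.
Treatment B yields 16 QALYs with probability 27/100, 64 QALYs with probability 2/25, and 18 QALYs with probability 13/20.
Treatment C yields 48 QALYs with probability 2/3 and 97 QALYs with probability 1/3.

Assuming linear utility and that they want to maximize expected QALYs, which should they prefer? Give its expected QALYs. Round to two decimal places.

Treatment C (64.33 QALYs)

Treatment A = 1/5 × 97 + 3/5 × 21 + 1/10 × 103 + 1/10 × 80 = 19.4 + 12.6 + 10.3 + 8 = 50.3
Treatment B = 27/100 × 16 + 2/25 × 64 + 13/20 × 18 = 4.32 + 5.12 + 11.7 = 21.14
Treatment C = 2/3 × 48 + 1/3 × 97 = 32 + 32.3333 = 64.3333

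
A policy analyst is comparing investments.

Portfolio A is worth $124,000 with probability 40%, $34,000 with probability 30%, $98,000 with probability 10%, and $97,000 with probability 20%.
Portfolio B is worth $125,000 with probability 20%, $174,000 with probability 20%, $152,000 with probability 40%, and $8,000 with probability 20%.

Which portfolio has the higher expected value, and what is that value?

Portfolio A = 0.4 × 124000 + 0.3 × 34000 + 0.1 × 98000 + 0.2 × 97000 = 49600 + 10200 + 9800 + 19400 = 89000
Portfolio B = 0.2 × 125000 + 0.2 × 174000 + 0.4 × 152000 + 0.2 × 8000 = 25000 + 34800 + 60800 + 1600 = 122200

Portfolio B ($122,200)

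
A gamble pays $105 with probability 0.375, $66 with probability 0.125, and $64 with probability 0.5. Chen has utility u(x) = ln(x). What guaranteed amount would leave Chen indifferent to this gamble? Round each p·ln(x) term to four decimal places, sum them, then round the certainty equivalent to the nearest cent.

E[u] = 0.375·ln(105) + 0.125·ln(66) + 0.5·ln(64) = 1.7452 + 0.5237 + 2.0794 = 4.3483
CE = e^4.3483 ≈ 77.35

$77.35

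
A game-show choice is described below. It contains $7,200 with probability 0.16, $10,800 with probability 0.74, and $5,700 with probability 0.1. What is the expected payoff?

EV = 0.16 × 7200 + 0.74 × 10800 + 0.1 × 5700 = 1152 + 7992 + 570 = 9714

$9,714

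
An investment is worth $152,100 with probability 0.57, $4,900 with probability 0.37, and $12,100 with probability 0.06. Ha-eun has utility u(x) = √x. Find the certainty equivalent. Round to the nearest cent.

E[u] = 0.57·√152100 + 0.37·√4900 + 0.06·√12100 = 0.57·390 + 0.37·70 + 0.06·110 = 254.8
CE = (254.8)² = 64923.04

$64,923.04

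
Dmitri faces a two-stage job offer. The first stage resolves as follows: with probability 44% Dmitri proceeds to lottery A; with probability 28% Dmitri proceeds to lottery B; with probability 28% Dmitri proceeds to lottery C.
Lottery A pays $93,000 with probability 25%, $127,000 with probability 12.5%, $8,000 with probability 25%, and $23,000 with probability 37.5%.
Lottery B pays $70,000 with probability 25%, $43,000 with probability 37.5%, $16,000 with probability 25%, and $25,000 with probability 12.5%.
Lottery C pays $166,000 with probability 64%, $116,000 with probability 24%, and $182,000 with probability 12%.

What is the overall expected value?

EV(A) = 0.25 × 93000 + 0.125 × 127000 + 0.25 × 8000 + 0.375 × 23000 = 23250 + 15875 + 2000 + 8625 = 49750
EV(B) = 0.25 × 70000 + 0.375 × 43000 + 0.25 × 16000 + 0.125 × 25000 = 17500 + 16125 + 4000 + 3125 = 40750
EV(C) = 0.64 × 166000 + 0.24 × 116000 + 0.12 × 182000 = 106240 + 27840 + 21840 = 155920
Overall = 0.44 × 49750 + 0.28 × 40750 + 0.28 × 155920 = 21890 + 11410 + 43657.6 = 76957.6

$76,957.60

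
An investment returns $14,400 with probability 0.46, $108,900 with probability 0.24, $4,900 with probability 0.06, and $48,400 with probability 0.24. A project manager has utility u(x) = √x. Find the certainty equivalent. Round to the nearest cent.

E[u] = 0.46·√14400 + 0.24·√108900 + 0.06·√4900 + 0.24·√48400 = 0.46·120 + 0.24·330 + 0.06·70 + 0.24·220 = 191.4
CE = (191.4)² = 36633.96

$36,633.96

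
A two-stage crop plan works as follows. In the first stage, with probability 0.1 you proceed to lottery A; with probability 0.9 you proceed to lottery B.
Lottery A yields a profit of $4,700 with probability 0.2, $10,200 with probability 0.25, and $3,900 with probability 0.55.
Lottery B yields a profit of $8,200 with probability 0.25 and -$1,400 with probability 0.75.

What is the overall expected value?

$1,463.50

EV(A) = 0.2 × 4700 + 0.25 × 10200 + 0.55 × 3900 = 940 + 2550 + 2145 = 5635
EV(B) = 0.25 × 8200 + 0.75 × (-1400) = 2050 − 1050 = 1000
Overall = 0.1 × 5635 + 0.9 × 1000 = 563.5 + 900 = 1463.5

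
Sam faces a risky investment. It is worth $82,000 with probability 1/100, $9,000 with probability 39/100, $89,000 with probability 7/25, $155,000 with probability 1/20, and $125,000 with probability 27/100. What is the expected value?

$70,750

EV = 1/100 × 82000 + 39/100 × 9000 + 7/25 × 89000 + 1/20 × 155000 + 27/100 × 125000 = 820 + 3510 + 24920 + 7750 + 33750 = 70750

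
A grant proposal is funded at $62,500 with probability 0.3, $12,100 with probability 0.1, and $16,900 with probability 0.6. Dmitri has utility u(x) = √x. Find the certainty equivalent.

E[u] = 0.3·√62500 + 0.1·√12100 + 0.6·√16900 = 0.3·250 + 0.1·110 + 0.6·130 = 164
CE = (164)² = 26896

$26,896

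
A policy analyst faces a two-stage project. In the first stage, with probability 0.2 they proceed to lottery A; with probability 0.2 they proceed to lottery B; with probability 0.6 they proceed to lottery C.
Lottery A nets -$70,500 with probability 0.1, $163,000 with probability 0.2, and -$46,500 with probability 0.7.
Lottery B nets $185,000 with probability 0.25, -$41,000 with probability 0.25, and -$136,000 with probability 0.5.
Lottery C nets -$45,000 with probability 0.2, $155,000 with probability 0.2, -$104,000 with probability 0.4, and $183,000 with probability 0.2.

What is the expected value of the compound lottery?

EV(A) = 0.1 × (-70500) + 0.2 × 163000 + 0.7 × (-46500) = -7050 + 32600 − 32550 = -7000
EV(B) = 0.25 × 185000 + 0.25 × (-41000) + 0.5 × (-136000) = 46250 − 10250 − 68000 = -32000
EV(C) = 0.2 × (-45000) + 0.2 × 155000 + 0.4 × (-104000) + 0.2 × 183000 = -9000 + 31000 − 41600 + 36600 = 17000
Overall = 0.2 × (-7000) + 0.2 × (-32000) + 0.6 × 17000 = -1400 − 6400 + 10200 = 2400

$2,400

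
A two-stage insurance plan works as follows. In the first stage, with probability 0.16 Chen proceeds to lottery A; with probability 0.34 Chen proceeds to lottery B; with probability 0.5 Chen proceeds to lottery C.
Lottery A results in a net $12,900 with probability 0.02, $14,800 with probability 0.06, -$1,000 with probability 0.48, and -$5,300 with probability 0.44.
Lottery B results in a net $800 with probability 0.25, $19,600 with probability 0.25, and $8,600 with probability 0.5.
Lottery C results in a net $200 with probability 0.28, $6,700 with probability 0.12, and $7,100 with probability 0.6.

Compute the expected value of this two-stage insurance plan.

EV(A) = 0.02 × 12900 + 0.06 × 14800 + 0.48 × (-1000) + 0.44 × (-5300) = 258 + 888 − 480 − 2332 = -1666
EV(B) = 0.25 × 800 + 0.25 × 19600 + 0.5 × 8600 = 200 + 4900 + 4300 = 9400
EV(C) = 0.28 × 200 + 0.12 × 6700 + 0.6 × 7100 = 56 + 804 + 4260 = 5120
Overall = 0.16 × (-1666) + 0.34 × 9400 + 0.5 × 5120 = -266.56 + 3196 + 2560 = 5489.44

$5,489.44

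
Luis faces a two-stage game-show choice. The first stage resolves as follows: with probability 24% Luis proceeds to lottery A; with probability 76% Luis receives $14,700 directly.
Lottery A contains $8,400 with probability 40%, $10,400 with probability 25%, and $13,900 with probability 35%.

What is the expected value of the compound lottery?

EV(A) = 0.4 × 8400 + 0.25 × 10400 + 0.35 × 13900 = 3360 + 2600 + 4865 = 10825
Branch B: 14700 (certain)
Overall = 0.24 × 10825 + 0.76 × 14700 = 2598 + 11172 = 13770

$13,770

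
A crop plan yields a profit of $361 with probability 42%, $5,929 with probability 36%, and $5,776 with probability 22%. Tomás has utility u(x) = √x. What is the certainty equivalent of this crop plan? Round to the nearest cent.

$2,747.86

E[u] = 0.42·√361 + 0.36·√5929 + 0.22·√5776 = 0.42·19 + 0.36·77 + 0.22·76 = 52.42
CE = (52.42)² = 2747.8564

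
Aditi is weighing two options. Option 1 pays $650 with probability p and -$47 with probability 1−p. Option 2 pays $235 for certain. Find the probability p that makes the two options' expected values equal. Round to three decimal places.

p = 0.405

p·650 + (1−p)·(-47) = 235
697p − 47 = 235
p = (235 + 47) / 697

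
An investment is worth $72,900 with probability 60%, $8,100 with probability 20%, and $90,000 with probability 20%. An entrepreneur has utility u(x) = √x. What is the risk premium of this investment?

$5,760

E[u] = 0.6·√72900 + 0.2·√8100 + 0.2·√90000 = 0.6·270 + 0.2·90 + 0.2·300 = 240
CE = (240)² = 57600
Risk premium = EV − CE = 63360 − 57600 = 5760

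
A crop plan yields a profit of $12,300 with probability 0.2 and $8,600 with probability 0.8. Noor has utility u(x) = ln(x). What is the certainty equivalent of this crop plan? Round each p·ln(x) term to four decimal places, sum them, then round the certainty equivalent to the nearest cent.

E[u] = 0.2·ln(12300) + 0.8·ln(8600) = 1.8835 + 7.2476 = 9.1311
CE = e^9.1311 ≈ 9238.18

$9,238.18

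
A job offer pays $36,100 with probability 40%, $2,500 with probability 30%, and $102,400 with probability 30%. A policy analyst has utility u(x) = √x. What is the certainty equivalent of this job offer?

E[u] = 0.4·√36100 + 0.3·√2500 + 0.3·√102400 = 0.4·190 + 0.3·50 + 0.3·320 = 187
CE = (187)² = 34969

$34,969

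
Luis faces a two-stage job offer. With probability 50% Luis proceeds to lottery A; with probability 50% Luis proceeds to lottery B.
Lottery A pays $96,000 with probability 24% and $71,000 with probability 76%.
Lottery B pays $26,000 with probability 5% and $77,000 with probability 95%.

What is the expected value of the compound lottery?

EV(A) = 0.24 × 96000 + 0.76 × 71000 = 23040 + 53960 = 77000
EV(B) = 0.05 × 26000 + 0.95 × 77000 = 1300 + 73150 = 74450
Overall = 0.5 × 77000 + 0.5 × 74450 = 38500 + 37225 = 75725

$75,725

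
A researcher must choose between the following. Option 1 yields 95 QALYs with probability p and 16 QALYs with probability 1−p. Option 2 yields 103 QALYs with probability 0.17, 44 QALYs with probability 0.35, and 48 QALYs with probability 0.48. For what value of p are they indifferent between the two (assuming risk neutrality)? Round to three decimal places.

p = 0.506

EV(Option 2) = 0.17 × 103 + 0.35 × 44 + 0.48 × 48 = 17.51 + 15.4 + 23.04 = 55.95
p·95 + (1−p)·16 = 55.95
79p + 16 = 55.95
p = (55.95 − 16) / 79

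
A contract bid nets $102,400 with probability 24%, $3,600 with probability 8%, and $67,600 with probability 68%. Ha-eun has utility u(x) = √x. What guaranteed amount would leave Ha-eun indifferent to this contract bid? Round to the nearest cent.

$66,770.56

E[u] = 0.24·√102400 + 0.08·√3600 + 0.68·√67600 = 0.24·320 + 0.08·60 + 0.68·260 = 258.4
CE = (258.4)² = 66770.56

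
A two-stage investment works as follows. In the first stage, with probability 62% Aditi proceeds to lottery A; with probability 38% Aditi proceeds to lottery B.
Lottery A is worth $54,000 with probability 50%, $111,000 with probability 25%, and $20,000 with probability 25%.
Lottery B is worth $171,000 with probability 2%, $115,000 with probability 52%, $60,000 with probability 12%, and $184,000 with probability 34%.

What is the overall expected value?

EV(A) = 0.5 × 54000 + 0.25 × 111000 + 0.25 × 20000 = 27000 + 27750 + 5000 = 59750
EV(B) = 0.02 × 171000 + 0.52 × 115000 + 0.12 × 60000 + 0.34 × 184000 = 3420 + 59800 + 7200 + 62560 = 132980
Overall = 0.62 × 59750 + 0.38 × 132980 = 37045 + 50532.4 = 87577.4

$87,577.40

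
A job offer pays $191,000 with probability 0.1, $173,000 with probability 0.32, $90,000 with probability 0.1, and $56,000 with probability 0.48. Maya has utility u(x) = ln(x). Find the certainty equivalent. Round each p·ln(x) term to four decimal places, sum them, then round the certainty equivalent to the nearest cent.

E[u] = 0.1·ln(191000) + 0.32·ln(173000) + 0.1·ln(90000) + 0.48·ln(56000) = 1.2160 + 3.8595 + 1.1408 + 5.2479 = 11.4642
CE = e^11.4642 ≈ 95244.26

$95,244.26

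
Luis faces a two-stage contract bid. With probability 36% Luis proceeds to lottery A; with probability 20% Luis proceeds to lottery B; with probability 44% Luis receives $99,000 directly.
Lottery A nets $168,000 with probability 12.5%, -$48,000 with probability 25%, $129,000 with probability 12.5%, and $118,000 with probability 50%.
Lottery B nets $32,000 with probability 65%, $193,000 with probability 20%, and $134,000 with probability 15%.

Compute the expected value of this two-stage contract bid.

$89,745

EV(A) = 0.125 × 168000 + 0.25 × (-48000) + 0.125 × 129000 + 0.5 × 118000 = 21000 − 12000 + 16125 + 59000 = 84125
EV(B) = 0.65 × 32000 + 0.2 × 193000 + 0.15 × 134000 = 20800 + 38600 + 20100 = 79500
Branch C: 99000 (certain)
Overall = 0.36 × 84125 + 0.2 × 79500 + 0.44 × 99000 = 30285 + 15900 + 43560 = 89745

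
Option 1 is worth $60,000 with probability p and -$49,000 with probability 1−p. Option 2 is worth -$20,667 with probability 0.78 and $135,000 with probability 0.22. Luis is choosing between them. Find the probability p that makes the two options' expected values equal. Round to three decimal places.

EV(Option 2) = 0.78 × (-20667) + 0.22 × 135000 = -16120.26 + 29700 = 13579.74
p·60000 + (1−p)·(-49000) = 13579.74
109000p − 49000 = 13579.74
p = (13579.74 + 49000) / 109000

p = 0.574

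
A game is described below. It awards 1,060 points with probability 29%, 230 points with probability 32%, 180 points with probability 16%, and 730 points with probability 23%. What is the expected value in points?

577.7 points

EV = 0.29 × 1060 + 0.32 × 230 + 0.16 × 180 + 0.23 × 730 = 307.4 + 73.6 + 28.8 + 167.9 = 577.7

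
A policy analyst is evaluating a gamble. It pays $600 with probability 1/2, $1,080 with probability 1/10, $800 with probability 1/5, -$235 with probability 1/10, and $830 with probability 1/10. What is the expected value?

$627.50

EV = 1/2 × 600 + 1/10 × 1080 + 1/5 × 800 + 1/10 × (-235) + 1/10 × 830 = 300 + 108 + 160 − 23.5 + 83 = 627.5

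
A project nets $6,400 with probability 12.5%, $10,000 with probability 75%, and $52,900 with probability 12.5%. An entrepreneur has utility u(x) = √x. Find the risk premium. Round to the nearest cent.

$1,973.44

E[u] = 0.125·√6400 + 0.75·√10000 + 0.125·√52900 = 0.125·80 + 0.75·100 + 0.125·230 = 113.75
CE = (113.75)² = 12939.0625
Risk premium = EV − CE = 14912.5 − 12939.0625 = 1973.4375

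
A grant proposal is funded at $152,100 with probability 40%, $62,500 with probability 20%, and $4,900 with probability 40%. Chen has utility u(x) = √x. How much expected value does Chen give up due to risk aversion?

E[u] = 0.4·√152100 + 0.2·√62500 + 0.4·√4900 = 0.4·390 + 0.2·250 + 0.4·70 = 234
CE = (234)² = 54756
Risk premium = EV − CE = 75300 − 54756 = 20544

$20,544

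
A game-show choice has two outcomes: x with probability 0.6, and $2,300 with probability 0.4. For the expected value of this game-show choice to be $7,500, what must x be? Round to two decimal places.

x = $10,966.67

0.6·x + 0.4·2300 = 7500
0.6·x = 7500 − 920 = 6580
x = 6580 / 0.6 = 10966.6667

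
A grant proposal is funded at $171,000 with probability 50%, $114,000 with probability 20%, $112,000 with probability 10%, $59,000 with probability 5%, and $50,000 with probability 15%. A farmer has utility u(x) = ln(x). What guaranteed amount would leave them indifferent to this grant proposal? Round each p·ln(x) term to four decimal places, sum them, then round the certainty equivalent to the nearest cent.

E[u] = 0.5·ln(171000) + 0.2·ln(114000) + 0.1·ln(112000) + 0.05·ln(59000) + 0.15·ln(50000) = 6.0247 + 2.3288 + 1.1626 + 0.5493 + 1.6230 = 11.6884
CE = e^11.6884 ≈ 119181.16

$119,181.16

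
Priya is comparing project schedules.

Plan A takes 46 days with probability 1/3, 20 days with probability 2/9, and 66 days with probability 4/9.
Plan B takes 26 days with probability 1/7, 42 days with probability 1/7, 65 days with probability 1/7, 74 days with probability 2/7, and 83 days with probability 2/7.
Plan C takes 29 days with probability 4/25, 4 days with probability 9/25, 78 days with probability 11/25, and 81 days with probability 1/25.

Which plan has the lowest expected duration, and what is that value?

Plan C (43.64 days)

Plan A = 1/3 × 46 + 2/9 × 20 + 4/9 × 66 = 15.3333 + 4.4444 + 29.3333 = 49.1111
Plan B = 1/7 × 26 + 1/7 × 42 + 1/7 × 65 + 2/7 × 74 + 2/7 × 83 = 3.7143 + 6 + 9.2857 + 21.1429 + 23.7143 = 63.8571
Plan C = 4/25 × 29 + 9/25 × 4 + 11/25 × 78 + 1/25 × 81 = 4.64 + 1.44 + 34.32 + 3.24 = 43.64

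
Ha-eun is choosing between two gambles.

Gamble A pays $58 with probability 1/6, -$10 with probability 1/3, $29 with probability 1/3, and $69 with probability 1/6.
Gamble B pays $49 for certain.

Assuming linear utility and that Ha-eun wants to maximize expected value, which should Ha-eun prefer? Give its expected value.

Gamble A = 1/6 × 58 + 1/3 × (-10) + 1/3 × 29 + 1/6 × 69 = 9.6667 − 3.3333 + 9.6667 + 11.5 = 27.5
Gamble B: 49 (certain)

Gamble B ($49)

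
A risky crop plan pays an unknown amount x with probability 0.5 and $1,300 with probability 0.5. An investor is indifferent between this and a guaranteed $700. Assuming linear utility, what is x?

x = $100

0.5·x + 0.5·1300 = 700
0.5·x = 700 − 650 = 50
x = 50 / 0.5 = 100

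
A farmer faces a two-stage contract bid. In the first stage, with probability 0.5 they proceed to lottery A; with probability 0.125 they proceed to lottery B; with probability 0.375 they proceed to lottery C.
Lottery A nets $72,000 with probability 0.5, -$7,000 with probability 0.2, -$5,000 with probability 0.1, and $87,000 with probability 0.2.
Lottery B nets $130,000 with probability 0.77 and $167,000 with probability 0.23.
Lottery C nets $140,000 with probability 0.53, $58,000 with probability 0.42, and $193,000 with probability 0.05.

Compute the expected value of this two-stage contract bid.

EV(A) = 0.5 × 72000 + 0.2 × (-7000) + 0.1 × (-5000) + 0.2 × 87000 = 36000 − 1400 − 500 + 17400 = 51500
EV(B) = 0.77 × 130000 + 0.23 × 167000 = 100100 + 38410 = 138510
EV(C) = 0.53 × 140000 + 0.42 × 58000 + 0.05 × 193000 = 74200 + 24360 + 9650 = 108210
Overall = 0.5 × 51500 + 0.125 × 138510 + 0.375 × 108210 = 25750 + 17313.75 + 40578.75 = 83642.5

$83,642.50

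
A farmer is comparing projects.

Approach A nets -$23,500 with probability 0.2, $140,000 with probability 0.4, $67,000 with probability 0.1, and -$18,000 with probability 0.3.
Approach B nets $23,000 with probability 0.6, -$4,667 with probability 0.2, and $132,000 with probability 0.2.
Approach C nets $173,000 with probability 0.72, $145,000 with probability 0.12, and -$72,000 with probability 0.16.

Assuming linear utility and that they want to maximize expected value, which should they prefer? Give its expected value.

Approach A = 0.2 × (-23500) + 0.4 × 140000 + 0.1 × 67000 + 0.3 × (-18000) = -4700 + 56000 + 6700 − 5400 = 52600
Approach B = 0.6 × 23000 + 0.2 × (-4667) + 0.2 × 132000 = 13800 − 933.4 + 26400 = 39266.6
Approach C = 0.72 × 173000 + 0.12 × 145000 + 0.16 × (-72000) = 124560 + 17400 − 11520 = 130440

Approach C ($130,440)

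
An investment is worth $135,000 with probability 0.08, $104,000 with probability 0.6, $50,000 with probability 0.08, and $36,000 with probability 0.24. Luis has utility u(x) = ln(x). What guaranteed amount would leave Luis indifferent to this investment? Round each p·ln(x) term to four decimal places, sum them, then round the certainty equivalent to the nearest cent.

$77,637.05

E[u] = 0.08·ln(135000) + 0.6·ln(104000) + 0.08·ln(50000) + 0.24·ln(36000) = 0.9450 + 6.9313 + 0.8656 + 2.5179 = 11.2598
CE = e^11.2598 ≈ 77637.05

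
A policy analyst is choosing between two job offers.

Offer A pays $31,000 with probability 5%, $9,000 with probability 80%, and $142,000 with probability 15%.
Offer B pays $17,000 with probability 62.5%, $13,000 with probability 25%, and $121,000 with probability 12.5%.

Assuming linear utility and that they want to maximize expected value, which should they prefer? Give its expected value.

Offer A = 0.05 × 31000 + 0.8 × 9000 + 0.15 × 142000 = 1550 + 7200 + 21300 = 30050
Offer B = 0.625 × 17000 + 0.25 × 13000 + 0.125 × 121000 = 10625 + 3250 + 15125 = 29000

Offer A ($30,050)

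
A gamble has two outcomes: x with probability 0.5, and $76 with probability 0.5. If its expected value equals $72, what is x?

0.5·x + 0.5·76 = 72
0.5·x = 72 − 38 = 34
x = 34 / 0.5 = 68

x = $68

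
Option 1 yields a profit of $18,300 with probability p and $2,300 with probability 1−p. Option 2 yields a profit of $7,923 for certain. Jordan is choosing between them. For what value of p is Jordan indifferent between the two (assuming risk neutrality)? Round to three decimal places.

p·18300 + (1−p)·2300 = 7923
16000p + 2300 = 7923
p = (7923 − 2300) / 16000

p = 0.351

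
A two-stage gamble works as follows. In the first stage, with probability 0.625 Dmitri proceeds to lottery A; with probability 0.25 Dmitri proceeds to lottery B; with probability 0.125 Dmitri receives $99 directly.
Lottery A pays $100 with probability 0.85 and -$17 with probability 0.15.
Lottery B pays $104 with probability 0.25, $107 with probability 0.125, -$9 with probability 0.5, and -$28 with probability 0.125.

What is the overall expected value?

$71.75

EV(A) = 0.85 × 100 + 0.15 × (-17) = 85 − 2.55 = 82.45
EV(B) = 0.25 × 104 + 0.125 × 107 + 0.5 × (-9) + 0.125 × (-28) = 26 + 13.375 − 4.5 − 3.5 = 31.375
Branch C: 99 (certain)
Overall = 0.625 × 82.45 + 0.25 × 31.375 + 0.125 × 99 = 51.53125 + 7.84375 + 12.375 = 71.75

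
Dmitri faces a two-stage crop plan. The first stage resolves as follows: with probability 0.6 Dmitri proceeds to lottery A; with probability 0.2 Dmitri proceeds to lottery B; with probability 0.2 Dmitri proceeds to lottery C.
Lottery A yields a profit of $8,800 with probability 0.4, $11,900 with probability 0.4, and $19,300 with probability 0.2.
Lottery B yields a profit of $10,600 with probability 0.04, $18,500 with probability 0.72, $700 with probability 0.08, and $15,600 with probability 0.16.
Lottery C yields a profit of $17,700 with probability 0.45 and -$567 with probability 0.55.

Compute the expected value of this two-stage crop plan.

$12,073.83

EV(A) = 0.4 × 8800 + 0.4 × 11900 + 0.2 × 19300 = 3520 + 4760 + 3860 = 12140
EV(B) = 0.04 × 10600 + 0.72 × 18500 + 0.08 × 700 + 0.16 × 15600 = 424 + 13320 + 56 + 2496 = 16296
EV(C) = 0.45 × 17700 + 0.55 × (-567) = 7965 − 311.85 = 7653.15
Overall = 0.6 × 12140 + 0.2 × 16296 + 0.2 × 7653.15 = 7284 + 3259.2 + 1530.63 = 12073.83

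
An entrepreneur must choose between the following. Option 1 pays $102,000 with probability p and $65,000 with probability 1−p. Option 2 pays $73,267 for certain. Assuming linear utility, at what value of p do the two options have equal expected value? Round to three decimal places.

p = 0.223

p·102000 + (1−p)·65000 = 73267
37000p + 65000 = 73267
p = (73267 − 65000) / 37000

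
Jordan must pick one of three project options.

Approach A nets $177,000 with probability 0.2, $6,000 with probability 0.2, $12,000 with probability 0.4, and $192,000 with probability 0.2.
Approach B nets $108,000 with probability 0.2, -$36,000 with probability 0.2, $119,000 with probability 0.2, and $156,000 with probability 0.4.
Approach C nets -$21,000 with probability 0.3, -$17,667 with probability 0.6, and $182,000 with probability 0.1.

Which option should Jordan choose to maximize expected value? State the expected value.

Approach B ($100,600)

Approach A = 0.2 × 177000 + 0.2 × 6000 + 0.4 × 12000 + 0.2 × 192000 = 35400 + 1200 + 4800 + 38400 = 79800
Approach B = 0.2 × 108000 + 0.2 × (-36000) + 0.2 × 119000 + 0.4 × 156000 = 21600 − 7200 + 23800 + 62400 = 100600
Approach C = 0.3 × (-21000) + 0.6 × (-17667) + 0.1 × 182000 = -6300 − 10600.2 + 18200 = 1299.8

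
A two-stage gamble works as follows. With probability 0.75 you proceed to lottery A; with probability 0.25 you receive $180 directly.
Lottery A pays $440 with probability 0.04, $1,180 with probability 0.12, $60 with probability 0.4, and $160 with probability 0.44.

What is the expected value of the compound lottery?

$235.20

EV(A) = 0.04 × 440 + 0.12 × 1180 + 0.4 × 60 + 0.44 × 160 = 17.6 + 141.6 + 24 + 70.4 = 253.6
Branch B: 180 (certain)
Overall = 0.75 × 253.6 + 0.25 × 180 = 190.2 + 45 = 235.2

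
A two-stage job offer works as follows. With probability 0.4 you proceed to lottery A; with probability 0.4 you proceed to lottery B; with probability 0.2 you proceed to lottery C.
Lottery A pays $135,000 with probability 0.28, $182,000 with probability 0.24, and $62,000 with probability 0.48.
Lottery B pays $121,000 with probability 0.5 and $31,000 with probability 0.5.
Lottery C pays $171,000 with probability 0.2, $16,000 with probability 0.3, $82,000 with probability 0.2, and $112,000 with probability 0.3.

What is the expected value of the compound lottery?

$92,696

EV(A) = 0.28 × 135000 + 0.24 × 182000 + 0.48 × 62000 = 37800 + 43680 + 29760 = 111240
EV(B) = 0.5 × 121000 + 0.5 × 31000 = 60500 + 15500 = 76000
EV(C) = 0.2 × 171000 + 0.3 × 16000 + 0.2 × 82000 + 0.3 × 112000 = 34200 + 4800 + 16400 + 33600 = 89000
Overall = 0.4 × 111240 + 0.4 × 76000 + 0.2 × 89000 = 44496 + 30400 + 17800 = 92696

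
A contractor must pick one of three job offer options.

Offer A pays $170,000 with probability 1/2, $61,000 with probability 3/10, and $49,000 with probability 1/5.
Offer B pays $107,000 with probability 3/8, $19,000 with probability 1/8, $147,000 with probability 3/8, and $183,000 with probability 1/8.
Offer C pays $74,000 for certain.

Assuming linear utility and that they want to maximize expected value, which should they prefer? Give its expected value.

Offer B ($120,500)

Offer A = 1/2 × 170000 + 3/10 × 61000 + 1/5 × 49000 = 85000 + 18300 + 9800 = 113100
Offer B = 3/8 × 107000 + 1/8 × 19000 + 3/8 × 147000 + 1/8 × 183000 = 40125 + 2375 + 55125 + 22875 = 120500
Offer C: 74000 (certain)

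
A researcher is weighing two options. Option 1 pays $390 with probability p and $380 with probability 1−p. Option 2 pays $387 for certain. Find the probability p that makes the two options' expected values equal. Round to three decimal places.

p = 0.700

p·390 + (1−p)·380 = 387
10p + 380 = 387
p = (387 − 380) / 10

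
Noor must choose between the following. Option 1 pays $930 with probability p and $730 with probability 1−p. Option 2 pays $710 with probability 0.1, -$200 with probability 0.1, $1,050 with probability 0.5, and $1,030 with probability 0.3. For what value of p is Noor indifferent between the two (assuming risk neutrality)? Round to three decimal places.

EV(Option 2) = 0.1 × 710 + 0.1 × (-200) + 0.5 × 1050 + 0.3 × 1030 = 71 − 20 + 525 + 309 = 885
p·930 + (1−p)·730 = 885
200p + 730 = 885
p = (885 − 730) / 200

p = 0.775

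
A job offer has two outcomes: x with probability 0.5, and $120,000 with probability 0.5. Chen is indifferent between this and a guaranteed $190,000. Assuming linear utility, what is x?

0.5·x + 0.5·120000 = 190000
0.5·x = 190000 − 60000 = 130000
x = 130000 / 0.5 = 260000

x = $260,000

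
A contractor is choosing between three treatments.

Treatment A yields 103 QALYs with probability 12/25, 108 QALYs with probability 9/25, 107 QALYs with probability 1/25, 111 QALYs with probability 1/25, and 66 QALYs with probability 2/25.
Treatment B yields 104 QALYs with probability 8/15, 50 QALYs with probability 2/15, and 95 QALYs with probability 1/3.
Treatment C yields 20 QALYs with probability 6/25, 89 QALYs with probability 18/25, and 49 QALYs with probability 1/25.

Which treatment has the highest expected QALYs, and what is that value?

Treatment A (102.32 QALYs)

Treatment A = 12/25 × 103 + 9/25 × 108 + 1/25 × 107 + 1/25 × 111 + 2/25 × 66 = 49.44 + 38.88 + 4.28 + 4.44 + 5.28 = 102.32
Treatment B = 8/15 × 104 + 2/15 × 50 + 1/3 × 95 = 55.4667 + 6.6667 + 31.6667 = 93.8
Treatment C = 6/25 × 20 + 18/25 × 89 + 1/25 × 49 = 4.8 + 64.08 + 1.96 = 70.84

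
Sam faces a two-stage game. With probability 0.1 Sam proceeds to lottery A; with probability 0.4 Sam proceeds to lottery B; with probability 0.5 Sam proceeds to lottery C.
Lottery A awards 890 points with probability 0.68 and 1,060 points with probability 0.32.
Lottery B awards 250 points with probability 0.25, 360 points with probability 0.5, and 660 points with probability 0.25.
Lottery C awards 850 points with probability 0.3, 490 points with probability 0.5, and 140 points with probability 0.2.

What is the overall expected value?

521.44 points

EV(A) = 0.68 × 890 + 0.32 × 1060 = 605.2 + 339.2 = 944.4
EV(B) = 0.25 × 250 + 0.5 × 360 + 0.25 × 660 = 62.5 + 180 + 165 = 407.5
EV(C) = 0.3 × 850 + 0.5 × 490 + 0.2 × 140 = 255 + 245 + 28 = 528
Overall = 0.1 × 944.4 + 0.4 × 407.5 + 0.5 × 528 = 94.44 + 163 + 264 = 521.44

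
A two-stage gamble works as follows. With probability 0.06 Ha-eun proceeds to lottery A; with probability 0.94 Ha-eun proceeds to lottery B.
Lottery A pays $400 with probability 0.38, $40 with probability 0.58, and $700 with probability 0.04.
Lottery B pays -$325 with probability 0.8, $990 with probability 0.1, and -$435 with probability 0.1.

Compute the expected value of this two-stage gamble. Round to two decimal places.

-$180.04

EV(A) = 0.38 × 400 + 0.58 × 40 + 0.04 × 700 = 152 + 23.2 + 28 = 203.2
EV(B) = 0.8 × (-325) + 0.1 × 990 + 0.1 × (-435) = -260 + 99 − 43.5 = -204.5
Overall = 0.06 × 203.2 + 0.94 × (-204.5) = 12.192 − 192.23 = -180.038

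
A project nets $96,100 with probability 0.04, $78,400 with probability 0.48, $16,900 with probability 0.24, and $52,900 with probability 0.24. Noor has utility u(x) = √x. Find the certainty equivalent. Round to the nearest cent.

$54,382.24

E[u] = 0.04·√96100 + 0.48·√78400 + 0.24·√16900 + 0.24·√52900 = 0.04·310 + 0.48·280 + 0.24·130 + 0.24·230 = 233.2
CE = (233.2)² = 54382.24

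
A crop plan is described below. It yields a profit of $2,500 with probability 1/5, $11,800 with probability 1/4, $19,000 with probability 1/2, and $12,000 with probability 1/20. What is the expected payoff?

EV = 1/5 × 2500 + 1/4 × 11800 + 1/2 × 19000 + 1/20 × 12000 = 500 + 2950 + 9500 + 600 = 13550

$13,550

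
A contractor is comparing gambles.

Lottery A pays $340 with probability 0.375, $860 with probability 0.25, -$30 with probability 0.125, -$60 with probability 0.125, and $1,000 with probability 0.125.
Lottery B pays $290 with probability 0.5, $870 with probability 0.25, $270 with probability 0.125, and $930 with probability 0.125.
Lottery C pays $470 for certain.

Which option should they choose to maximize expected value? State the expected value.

Lottery B ($512.50)

Lottery A = 0.375 × 340 + 0.25 × 860 + 0.125 × (-30) + 0.125 × (-60) + 0.125 × 1000 = 127.5 + 215 − 3.75 − 7.5 + 125 = 456.25
Lottery B = 0.5 × 290 + 0.25 × 870 + 0.125 × 270 + 0.125 × 930 = 145 + 217.5 + 33.75 + 116.25 = 512.5
Lottery C: 470 (certain)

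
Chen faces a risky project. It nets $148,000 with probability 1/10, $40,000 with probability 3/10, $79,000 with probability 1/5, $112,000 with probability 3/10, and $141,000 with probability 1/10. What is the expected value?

EV = 1/10 × 148000 + 3/10 × 40000 + 1/5 × 79000 + 3/10 × 112000 + 1/10 × 141000 = 14800 + 12000 + 15800 + 33600 + 14100 = 90300

$90,300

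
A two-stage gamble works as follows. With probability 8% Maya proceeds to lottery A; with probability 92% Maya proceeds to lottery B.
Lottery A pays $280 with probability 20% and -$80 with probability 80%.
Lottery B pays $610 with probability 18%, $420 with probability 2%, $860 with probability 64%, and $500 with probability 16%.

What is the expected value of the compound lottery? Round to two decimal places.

EV(A) = 0.2 × 280 + 0.8 × (-80) = 56 − 64 = -8
EV(B) = 0.18 × 610 + 0.02 × 420 + 0.64 × 860 + 0.16 × 500 = 109.8 + 8.4 + 550.4 + 80 = 748.6
Overall = 0.08 × (-8) + 0.92 × 748.6 = -0.64 + 688.712 = 688.072

$688.07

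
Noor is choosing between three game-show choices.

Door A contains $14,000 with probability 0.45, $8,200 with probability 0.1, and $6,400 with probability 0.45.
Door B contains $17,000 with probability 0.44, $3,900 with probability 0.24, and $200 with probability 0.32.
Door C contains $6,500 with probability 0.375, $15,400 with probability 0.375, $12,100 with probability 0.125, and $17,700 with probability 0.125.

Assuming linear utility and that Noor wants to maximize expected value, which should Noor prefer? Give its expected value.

Door A = 0.45 × 14000 + 0.1 × 8200 + 0.45 × 6400 = 6300 + 820 + 2880 = 10000
Door B = 0.44 × 17000 + 0.24 × 3900 + 0.32 × 200 = 7480 + 936 + 64 = 8480
Door C = 0.375 × 6500 + 0.375 × 15400 + 0.125 × 12100 + 0.125 × 17700 = 2437.5 + 5775 + 1512.5 + 2212.5 = 11937.5

Door C ($11,937.50)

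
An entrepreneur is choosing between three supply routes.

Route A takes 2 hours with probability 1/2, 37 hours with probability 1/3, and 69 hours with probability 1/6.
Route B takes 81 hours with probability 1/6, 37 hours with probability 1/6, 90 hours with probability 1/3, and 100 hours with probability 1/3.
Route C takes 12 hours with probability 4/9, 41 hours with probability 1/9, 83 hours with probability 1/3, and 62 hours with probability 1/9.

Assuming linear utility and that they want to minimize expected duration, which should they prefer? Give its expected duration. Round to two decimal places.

Route A (24.83 hours)

Route A = 1/2 × 2 + 1/3 × 37 + 1/6 × 69 = 1 + 12.3333 + 11.5 = 24.8333
Route B = 1/6 × 81 + 1/6 × 37 + 1/3 × 90 + 1/3 × 100 = 13.5 + 6.1667 + 30 + 33.3333 = 83
Route C = 4/9 × 12 + 1/9 × 41 + 1/3 × 83 + 1/9 × 62 = 5.3333 + 4.5556 + 27.6667 + 6.8889 = 44.4444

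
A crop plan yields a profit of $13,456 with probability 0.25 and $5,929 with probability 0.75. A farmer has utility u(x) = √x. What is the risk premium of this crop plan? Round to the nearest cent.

$285.19

E[u] = 0.25·√13456 + 0.75·√5929 = 0.25·116 + 0.75·77 = 86.75
CE = (86.75)² = 7525.5625
Risk premium = EV − CE = 7810.75 − 7525.5625 = 285.1875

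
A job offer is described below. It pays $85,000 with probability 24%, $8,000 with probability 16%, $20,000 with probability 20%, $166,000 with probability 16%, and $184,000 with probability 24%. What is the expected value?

$96,400

EV = 0.24 × 85000 + 0.16 × 8000 + 0.2 × 20000 + 0.16 × 166000 + 0.24 × 184000 = 20400 + 1280 + 4000 + 26560 + 44160 = 96400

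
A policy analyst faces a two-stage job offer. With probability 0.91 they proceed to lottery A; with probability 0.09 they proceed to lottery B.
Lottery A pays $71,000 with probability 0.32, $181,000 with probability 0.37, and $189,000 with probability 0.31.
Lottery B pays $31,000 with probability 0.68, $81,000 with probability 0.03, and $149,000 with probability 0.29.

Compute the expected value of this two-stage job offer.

EV(A) = 0.32 × 71000 + 0.37 × 181000 + 0.31 × 189000 = 22720 + 66970 + 58590 = 148280
EV(B) = 0.68 × 31000 + 0.03 × 81000 + 0.29 × 149000 = 21080 + 2430 + 43210 = 66720
Overall = 0.91 × 148280 + 0.09 × 66720 = 134934.8 + 6004.8 = 140939.6

$140,939.60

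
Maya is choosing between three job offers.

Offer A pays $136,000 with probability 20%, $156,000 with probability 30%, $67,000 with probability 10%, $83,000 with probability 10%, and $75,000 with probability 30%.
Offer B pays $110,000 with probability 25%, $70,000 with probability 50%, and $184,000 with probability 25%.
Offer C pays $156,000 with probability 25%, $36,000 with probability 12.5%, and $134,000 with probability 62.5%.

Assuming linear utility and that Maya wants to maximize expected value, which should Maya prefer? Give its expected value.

Offer C ($127,250)

Offer A = 0.2 × 136000 + 0.3 × 156000 + 0.1 × 67000 + 0.1 × 83000 + 0.3 × 75000 = 27200 + 46800 + 6700 + 8300 + 22500 = 111500
Offer B = 0.25 × 110000 + 0.5 × 70000 + 0.25 × 184000 = 27500 + 35000 + 46000 = 108500
Offer C = 0.25 × 156000 + 0.125 × 36000 + 0.625 × 134000 = 39000 + 4500 + 83750 = 127250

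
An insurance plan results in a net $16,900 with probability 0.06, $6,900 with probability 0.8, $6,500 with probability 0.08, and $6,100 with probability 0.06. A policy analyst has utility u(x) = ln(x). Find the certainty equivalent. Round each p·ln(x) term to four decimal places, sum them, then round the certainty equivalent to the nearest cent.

E[u] = 0.06·ln(16900) + 0.8·ln(6900) + 0.08·ln(6500) + 0.06·ln(6100) = 0.5841 + 7.0714 + 0.7024 + 0.5230 = 8.8809
CE = e^8.8809 ≈ 7193.26

$7,193.26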